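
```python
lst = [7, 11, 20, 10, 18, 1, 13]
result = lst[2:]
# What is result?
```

lst has length 7. The slice lst[2:] selects indices [2, 3, 4, 5, 6] (2->20, 3->10, 4->18, 5->1, 6->13), giving [20, 10, 18, 1, 13].

[20, 10, 18, 1, 13]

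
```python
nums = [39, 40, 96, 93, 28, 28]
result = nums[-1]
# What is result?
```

nums has length 6. Negative index -1 maps to positive index 6 + (-1) = 5. nums[5] = 28.

28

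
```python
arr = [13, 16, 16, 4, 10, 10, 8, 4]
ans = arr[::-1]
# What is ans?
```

arr has length 8. The slice arr[::-1] selects indices [7, 6, 5, 4, 3, 2, 1, 0] (7->4, 6->8, 5->10, 4->10, 3->4, 2->16, 1->16, 0->13), giving [4, 8, 10, 10, 4, 16, 16, 13].

[4, 8, 10, 10, 4, 16, 16, 13]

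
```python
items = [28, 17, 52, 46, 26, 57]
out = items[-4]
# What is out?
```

items has length 6. Negative index -4 maps to positive index 6 + (-4) = 2. items[2] = 52.

52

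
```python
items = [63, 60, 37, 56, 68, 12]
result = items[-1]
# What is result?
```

items has length 6. Negative index -1 maps to positive index 6 + (-1) = 5. items[5] = 12.

12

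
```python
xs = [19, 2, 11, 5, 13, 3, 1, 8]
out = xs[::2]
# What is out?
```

xs has length 8. The slice xs[::2] selects indices [0, 2, 4, 6] (0->19, 2->11, 4->13, 6->1), giving [19, 11, 13, 1].

[19, 11, 13, 1]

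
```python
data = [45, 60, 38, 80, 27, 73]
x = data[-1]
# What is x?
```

data has length 6. Negative index -1 maps to positive index 6 + (-1) = 5. data[5] = 73.

73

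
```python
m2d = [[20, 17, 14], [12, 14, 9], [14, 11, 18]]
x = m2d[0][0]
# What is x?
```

m2d[0] = [20, 17, 14]. Taking column 0 of that row yields 20.

20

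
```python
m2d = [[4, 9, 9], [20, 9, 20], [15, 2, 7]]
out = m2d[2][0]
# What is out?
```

m2d[2] = [15, 2, 7]. Taking column 0 of that row yields 15.

15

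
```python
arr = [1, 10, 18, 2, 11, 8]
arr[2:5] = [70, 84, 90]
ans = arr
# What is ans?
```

arr starts as [1, 10, 18, 2, 11, 8] (length 6). The slice arr[2:5] covers indices [2, 3, 4] with values [18, 2, 11]. Replacing that slice with [70, 84, 90] (same length) produces [1, 10, 70, 84, 90, 8].

[1, 10, 70, 84, 90, 8]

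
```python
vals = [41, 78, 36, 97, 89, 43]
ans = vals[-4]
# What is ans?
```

vals has length 6. Negative index -4 maps to positive index 6 + (-4) = 2. vals[2] = 36.

36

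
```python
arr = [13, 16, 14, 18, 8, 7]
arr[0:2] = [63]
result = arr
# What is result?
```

arr starts as [13, 16, 14, 18, 8, 7] (length 6). The slice arr[0:2] covers indices [0, 1] with values [13, 16]. Replacing that slice with [63] (different length) produces [63, 14, 18, 8, 7].

[63, 14, 18, 8, 7]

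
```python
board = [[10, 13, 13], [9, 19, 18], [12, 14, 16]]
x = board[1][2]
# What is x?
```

board[1] = [9, 19, 18]. Taking column 2 of that row yields 18.

18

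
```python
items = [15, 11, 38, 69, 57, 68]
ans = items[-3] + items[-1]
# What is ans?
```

items has length 6. Negative index -3 maps to positive index 6 + (-3) = 3. items[3] = 69.
items has length 6. Negative index -1 maps to positive index 6 + (-1) = 5. items[5] = 68.
Sum: 69 + 68 = 137.

137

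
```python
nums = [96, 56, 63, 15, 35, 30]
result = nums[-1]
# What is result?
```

nums has length 6. Negative index -1 maps to positive index 6 + (-1) = 5. nums[5] = 30.

30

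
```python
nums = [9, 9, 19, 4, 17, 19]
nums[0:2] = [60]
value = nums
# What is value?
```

nums starts as [9, 9, 19, 4, 17, 19] (length 6). The slice nums[0:2] covers indices [0, 1] with values [9, 9]. Replacing that slice with [60] (different length) produces [60, 19, 4, 17, 19].

[60, 19, 4, 17, 19]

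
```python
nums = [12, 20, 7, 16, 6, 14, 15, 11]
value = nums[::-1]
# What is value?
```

nums has length 8. The slice nums[::-1] selects indices [7, 6, 5, 4, 3, 2, 1, 0] (7->11, 6->15, 5->14, 4->6, 3->16, 2->7, 1->20, 0->12), giving [11, 15, 14, 6, 16, 7, 20, 12].

[11, 15, 14, 6, 16, 7, 20, 12]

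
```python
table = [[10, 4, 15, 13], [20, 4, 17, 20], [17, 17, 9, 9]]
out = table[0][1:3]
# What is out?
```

table[0] = [10, 4, 15, 13]. table[0] has length 4. The slice table[0][1:3] selects indices [1, 2] (1->4, 2->15), giving [4, 15].

[4, 15]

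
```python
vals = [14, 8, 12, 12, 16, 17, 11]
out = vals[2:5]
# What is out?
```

vals has length 7. The slice vals[2:5] selects indices [2, 3, 4] (2->12, 3->12, 4->16), giving [12, 12, 16].

[12, 12, 16]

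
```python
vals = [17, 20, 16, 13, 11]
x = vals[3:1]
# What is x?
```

vals has length 5. The slice vals[3:1] resolves to an empty index range, so the result is [].

[]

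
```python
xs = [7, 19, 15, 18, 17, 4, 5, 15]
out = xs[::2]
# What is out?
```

xs has length 8. The slice xs[::2] selects indices [0, 2, 4, 6] (0->7, 2->15, 4->17, 6->5), giving [7, 15, 17, 5].

[7, 15, 17, 5]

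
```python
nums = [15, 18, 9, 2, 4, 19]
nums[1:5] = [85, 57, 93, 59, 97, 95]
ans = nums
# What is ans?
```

nums starts as [15, 18, 9, 2, 4, 19] (length 6). The slice nums[1:5] covers indices [1, 2, 3, 4] with values [18, 9, 2, 4]. Replacing that slice with [85, 57, 93, 59, 97, 95] (different length) produces [15, 85, 57, 93, 59, 97, 95, 19].

[15, 85, 57, 93, 59, 97, 95, 19]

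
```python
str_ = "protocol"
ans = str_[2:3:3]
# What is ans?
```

str_ has length 8. The slice str_[2:3:3] selects indices [2] (2->'o'), giving 'o'.

'o'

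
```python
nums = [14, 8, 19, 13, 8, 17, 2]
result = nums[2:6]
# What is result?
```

nums has length 7. The slice nums[2:6] selects indices [2, 3, 4, 5] (2->19, 3->13, 4->8, 5->17), giving [19, 13, 8, 17].

[19, 13, 8, 17]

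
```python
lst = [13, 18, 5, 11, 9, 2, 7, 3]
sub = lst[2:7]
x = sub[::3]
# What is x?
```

lst has length 8. The slice lst[2:7] selects indices [2, 3, 4, 5, 6] (2->5, 3->11, 4->9, 5->2, 6->7), giving [5, 11, 9, 2, 7]. So sub = [5, 11, 9, 2, 7]. sub has length 5. The slice sub[::3] selects indices [0, 3] (0->5, 3->2), giving [5, 2].

[5, 2]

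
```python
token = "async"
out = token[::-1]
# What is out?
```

token has length 5. The slice token[::-1] selects indices [4, 3, 2, 1, 0] (4->'c', 3->'n', 2->'y', 1->'s', 0->'a'), giving 'cnysa'.

'cnysa'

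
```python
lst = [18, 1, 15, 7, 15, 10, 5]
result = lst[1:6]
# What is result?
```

lst has length 7. The slice lst[1:6] selects indices [1, 2, 3, 4, 5] (1->1, 2->15, 3->7, 4->15, 5->10), giving [1, 15, 7, 15, 10].

[1, 15, 7, 15, 10]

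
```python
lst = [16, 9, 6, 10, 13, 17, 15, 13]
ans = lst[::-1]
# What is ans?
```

lst has length 8. The slice lst[::-1] selects indices [7, 6, 5, 4, 3, 2, 1, 0] (7->13, 6->15, 5->17, 4->13, 3->10, 2->6, 1->9, 0->16), giving [13, 15, 17, 13, 10, 6, 9, 16].

[13, 15, 17, 13, 10, 6, 9, 16]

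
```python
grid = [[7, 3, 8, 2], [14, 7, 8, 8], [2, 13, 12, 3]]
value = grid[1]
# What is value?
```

grid has 3 rows. Row 1 is [14, 7, 8, 8].

[14, 7, 8, 8]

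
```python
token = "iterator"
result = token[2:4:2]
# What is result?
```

token has length 8. The slice token[2:4:2] selects indices [2] (2->'e'), giving 'e'.

'e'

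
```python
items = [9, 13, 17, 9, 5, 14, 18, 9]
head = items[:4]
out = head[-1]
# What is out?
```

items has length 8. The slice items[:4] selects indices [0, 1, 2, 3] (0->9, 1->13, 2->17, 3->9), giving [9, 13, 17, 9]. So head = [9, 13, 17, 9]. Then head[-1] = 9.

9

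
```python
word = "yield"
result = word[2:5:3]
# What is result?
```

word has length 5. The slice word[2:5:3] selects indices [2] (2->'e'), giving 'e'.

'e'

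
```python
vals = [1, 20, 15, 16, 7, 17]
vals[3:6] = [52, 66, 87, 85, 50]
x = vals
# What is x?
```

vals starts as [1, 20, 15, 16, 7, 17] (length 6). The slice vals[3:6] covers indices [3, 4, 5] with values [16, 7, 17]. Replacing that slice with [52, 66, 87, 85, 50] (different length) produces [1, 20, 15, 52, 66, 87, 85, 50].

[1, 20, 15, 52, 66, 87, 85, 50]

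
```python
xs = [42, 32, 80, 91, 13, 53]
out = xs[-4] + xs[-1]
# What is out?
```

xs has length 6. Negative index -4 maps to positive index 6 + (-4) = 2. xs[2] = 80.
xs has length 6. Negative index -1 maps to positive index 6 + (-1) = 5. xs[5] = 53.
Sum: 80 + 53 = 133.

133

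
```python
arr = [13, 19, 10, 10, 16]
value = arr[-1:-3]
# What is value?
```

arr has length 5. The slice arr[-1:-3] resolves to an empty index range, so the result is [].

[]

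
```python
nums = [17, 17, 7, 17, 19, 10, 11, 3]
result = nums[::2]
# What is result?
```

nums has length 8. The slice nums[::2] selects indices [0, 2, 4, 6] (0->17, 2->7, 4->19, 6->11), giving [17, 7, 19, 11].

[17, 7, 19, 11]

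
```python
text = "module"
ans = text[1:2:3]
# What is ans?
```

text has length 6. The slice text[1:2:3] selects indices [1] (1->'o'), giving 'o'.

'o'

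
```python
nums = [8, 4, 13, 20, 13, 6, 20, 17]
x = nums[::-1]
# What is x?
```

nums has length 8. The slice nums[::-1] selects indices [7, 6, 5, 4, 3, 2, 1, 0] (7->17, 6->20, 5->6, 4->13, 3->20, 2->13, 1->4, 0->8), giving [17, 20, 6, 13, 20, 13, 4, 8].

[17, 20, 6, 13, 20, 13, 4, 8]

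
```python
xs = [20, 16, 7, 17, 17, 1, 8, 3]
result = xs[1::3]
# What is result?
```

xs has length 8. The slice xs[1::3] selects indices [1, 4, 7] (1->16, 4->17, 7->3), giving [16, 17, 3].

[16, 17, 3]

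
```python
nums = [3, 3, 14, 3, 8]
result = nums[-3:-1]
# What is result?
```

nums has length 5. The slice nums[-3:-1] selects indices [2, 3] (2->14, 3->3), giving [14, 3].

[14, 3]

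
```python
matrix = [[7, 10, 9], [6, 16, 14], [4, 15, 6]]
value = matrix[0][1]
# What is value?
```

matrix[0] = [7, 10, 9]. Taking column 1 of that row yields 10.

10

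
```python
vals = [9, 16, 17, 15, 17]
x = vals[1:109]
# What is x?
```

vals has length 5. The slice vals[1:109] selects indices [1, 2, 3, 4] (1->16, 2->17, 3->15, 4->17), giving [16, 17, 15, 17].

[16, 17, 15, 17]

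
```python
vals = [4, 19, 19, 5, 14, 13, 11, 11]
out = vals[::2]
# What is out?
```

vals has length 8. The slice vals[::2] selects indices [0, 2, 4, 6] (0->4, 2->19, 4->14, 6->11), giving [4, 19, 14, 11].

[4, 19, 14, 11]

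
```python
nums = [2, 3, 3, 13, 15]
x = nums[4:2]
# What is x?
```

nums has length 5. The slice nums[4:2] resolves to an empty index range, so the result is [].

[]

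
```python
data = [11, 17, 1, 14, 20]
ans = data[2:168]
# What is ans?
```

data has length 5. The slice data[2:168] selects indices [2, 3, 4] (2->1, 3->14, 4->20), giving [1, 14, 20].

[1, 14, 20]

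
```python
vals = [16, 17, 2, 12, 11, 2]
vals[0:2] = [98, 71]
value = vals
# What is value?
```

vals starts as [16, 17, 2, 12, 11, 2] (length 6). The slice vals[0:2] covers indices [0, 1] with values [16, 17]. Replacing that slice with [98, 71] (same length) produces [98, 71, 2, 12, 11, 2].

[98, 71, 2, 12, 11, 2]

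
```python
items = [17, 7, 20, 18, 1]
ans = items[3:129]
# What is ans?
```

items has length 5. The slice items[3:129] selects indices [3, 4] (3->18, 4->1), giving [18, 1].

[18, 1]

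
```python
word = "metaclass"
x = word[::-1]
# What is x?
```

word has length 9. The slice word[::-1] selects indices [8, 7, 6, 5, 4, 3, 2, 1, 0] (8->'s', 7->'s', 6->'a', 5->'l', 4->'c', 3->'a', 2->'t', 1->'e', 0->'m'), giving 'ssalcatem'.

'ssalcatem'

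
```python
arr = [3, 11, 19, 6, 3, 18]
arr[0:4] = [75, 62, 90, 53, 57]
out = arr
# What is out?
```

arr starts as [3, 11, 19, 6, 3, 18] (length 6). The slice arr[0:4] covers indices [0, 1, 2, 3] with values [3, 11, 19, 6]. Replacing that slice with [75, 62, 90, 53, 57] (different length) produces [75, 62, 90, 53, 57, 3, 18].

[75, 62, 90, 53, 57, 3, 18]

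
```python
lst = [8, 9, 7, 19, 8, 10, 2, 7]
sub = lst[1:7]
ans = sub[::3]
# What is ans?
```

lst has length 8. The slice lst[1:7] selects indices [1, 2, 3, 4, 5, 6] (1->9, 2->7, 3->19, 4->8, 5->10, 6->2), giving [9, 7, 19, 8, 10, 2]. So sub = [9, 7, 19, 8, 10, 2]. sub has length 6. The slice sub[::3] selects indices [0, 3] (0->9, 3->8), giving [9, 8].

[9, 8]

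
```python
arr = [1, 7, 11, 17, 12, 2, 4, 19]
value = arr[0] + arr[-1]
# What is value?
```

arr has length 8. arr[0] = 1.
arr has length 8. Negative index -1 maps to positive index 8 + (-1) = 7. arr[7] = 19.
Sum: 1 + 19 = 20.

20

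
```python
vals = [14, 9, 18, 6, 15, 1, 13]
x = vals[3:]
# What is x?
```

vals has length 7. The slice vals[3:] selects indices [3, 4, 5, 6] (3->6, 4->15, 5->1, 6->13), giving [6, 15, 1, 13].

[6, 15, 1, 13]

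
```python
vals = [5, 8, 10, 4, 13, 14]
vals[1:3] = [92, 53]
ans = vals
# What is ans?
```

vals starts as [5, 8, 10, 4, 13, 14] (length 6). The slice vals[1:3] covers indices [1, 2] with values [8, 10]. Replacing that slice with [92, 53] (same length) produces [5, 92, 53, 4, 13, 14].

[5, 92, 53, 4, 13, 14]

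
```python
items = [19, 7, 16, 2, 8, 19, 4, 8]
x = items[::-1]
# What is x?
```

items has length 8. The slice items[::-1] selects indices [7, 6, 5, 4, 3, 2, 1, 0] (7->8, 6->4, 5->19, 4->8, 3->2, 2->16, 1->7, 0->19), giving [8, 4, 19, 8, 2, 16, 7, 19].

[8, 4, 19, 8, 2, 16, 7, 19]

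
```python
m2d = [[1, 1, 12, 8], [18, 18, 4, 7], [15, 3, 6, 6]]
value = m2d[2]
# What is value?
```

m2d has 3 rows. Row 2 is [15, 3, 6, 6].

[15, 3, 6, 6]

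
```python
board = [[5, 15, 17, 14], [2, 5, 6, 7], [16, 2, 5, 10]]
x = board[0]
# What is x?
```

board has 3 rows. Row 0 is [5, 15, 17, 14].

[5, 15, 17, 14]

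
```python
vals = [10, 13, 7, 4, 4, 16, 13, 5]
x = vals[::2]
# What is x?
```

vals has length 8. The slice vals[::2] selects indices [0, 2, 4, 6] (0->10, 2->7, 4->4, 6->13), giving [10, 7, 4, 13].

[10, 7, 4, 13]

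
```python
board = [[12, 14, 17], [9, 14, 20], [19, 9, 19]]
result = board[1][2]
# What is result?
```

board[1] = [9, 14, 20]. Taking column 2 of that row yields 20.

20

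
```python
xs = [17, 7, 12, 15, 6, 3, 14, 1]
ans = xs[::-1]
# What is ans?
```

xs has length 8. The slice xs[::-1] selects indices [7, 6, 5, 4, 3, 2, 1, 0] (7->1, 6->14, 5->3, 4->6, 3->15, 2->12, 1->7, 0->17), giving [1, 14, 3, 6, 15, 12, 7, 17].

[1, 14, 3, 6, 15, 12, 7, 17]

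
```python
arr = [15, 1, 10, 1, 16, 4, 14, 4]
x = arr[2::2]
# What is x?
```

arr has length 8. The slice arr[2::2] selects indices [2, 4, 6] (2->10, 4->16, 6->14), giving [10, 16, 14].

[10, 16, 14]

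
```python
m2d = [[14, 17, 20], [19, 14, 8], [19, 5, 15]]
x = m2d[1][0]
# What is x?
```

m2d[1] = [19, 14, 8]. Taking column 0 of that row yields 19.

19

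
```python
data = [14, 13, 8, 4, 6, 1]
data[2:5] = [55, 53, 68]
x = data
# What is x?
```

data starts as [14, 13, 8, 4, 6, 1] (length 6). The slice data[2:5] covers indices [2, 3, 4] with values [8, 4, 6]. Replacing that slice with [55, 53, 68] (same length) produces [14, 13, 55, 53, 68, 1].

[14, 13, 55, 53, 68, 1]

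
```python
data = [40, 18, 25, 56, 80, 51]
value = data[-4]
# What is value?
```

data has length 6. Negative index -4 maps to positive index 6 + (-4) = 2. data[2] = 25.

25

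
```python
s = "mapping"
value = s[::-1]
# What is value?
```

s has length 7. The slice s[::-1] selects indices [6, 5, 4, 3, 2, 1, 0] (6->'g', 5->'n', 4->'i', 3->'p', 2->'p', 1->'a', 0->'m'), giving 'gnippam'.

'gnippam'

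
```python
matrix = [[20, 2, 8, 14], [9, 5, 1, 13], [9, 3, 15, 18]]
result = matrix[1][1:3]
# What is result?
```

matrix[1] = [9, 5, 1, 13]. matrix[1] has length 4. The slice matrix[1][1:3] selects indices [1, 2] (1->5, 2->1), giving [5, 1].

[5, 1]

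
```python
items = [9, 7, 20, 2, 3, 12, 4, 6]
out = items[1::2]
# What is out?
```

items has length 8. The slice items[1::2] selects indices [1, 3, 5, 7] (1->7, 3->2, 5->12, 7->6), giving [7, 2, 12, 6].

[7, 2, 12, 6]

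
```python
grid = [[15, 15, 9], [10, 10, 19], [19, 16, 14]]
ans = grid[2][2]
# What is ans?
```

grid[2] = [19, 16, 14]. Taking column 2 of that row yields 14.

14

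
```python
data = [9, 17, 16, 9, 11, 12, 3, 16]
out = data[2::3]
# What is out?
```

data has length 8. The slice data[2::3] selects indices [2, 5] (2->16, 5->12), giving [16, 12].

[16, 12]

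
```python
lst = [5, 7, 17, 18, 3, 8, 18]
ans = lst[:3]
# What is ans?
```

lst has length 7. The slice lst[:3] selects indices [0, 1, 2] (0->5, 1->7, 2->17), giving [5, 7, 17].

[5, 7, 17]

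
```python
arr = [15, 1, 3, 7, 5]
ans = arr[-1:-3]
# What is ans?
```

arr has length 5. The slice arr[-1:-3] resolves to an empty index range, so the result is [].

[]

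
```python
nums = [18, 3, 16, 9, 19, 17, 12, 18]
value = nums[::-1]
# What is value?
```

nums has length 8. The slice nums[::-1] selects indices [7, 6, 5, 4, 3, 2, 1, 0] (7->18, 6->12, 5->17, 4->19, 3->9, 2->16, 1->3, 0->18), giving [18, 12, 17, 19, 9, 16, 3, 18].

[18, 12, 17, 19, 9, 16, 3, 18]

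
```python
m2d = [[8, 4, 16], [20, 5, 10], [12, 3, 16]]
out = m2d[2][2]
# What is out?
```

m2d[2] = [12, 3, 16]. Taking column 2 of that row yields 16.

16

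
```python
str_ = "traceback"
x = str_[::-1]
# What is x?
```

str_ has length 9. The slice str_[::-1] selects indices [8, 7, 6, 5, 4, 3, 2, 1, 0] (8->'k', 7->'c', 6->'a', 5->'b', 4->'e', 3->'c', 2->'a', 1->'r', 0->'t'), giving 'kcabecart'.

'kcabecart'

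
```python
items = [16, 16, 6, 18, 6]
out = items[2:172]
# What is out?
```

items has length 5. The slice items[2:172] selects indices [2, 3, 4] (2->6, 3->18, 4->6), giving [6, 18, 6].

[6, 18, 6]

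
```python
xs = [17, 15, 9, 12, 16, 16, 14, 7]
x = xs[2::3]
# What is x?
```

xs has length 8. The slice xs[2::3] selects indices [2, 5] (2->9, 5->16), giving [9, 16].

[9, 16]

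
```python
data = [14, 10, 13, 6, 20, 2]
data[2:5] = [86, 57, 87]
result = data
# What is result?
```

data starts as [14, 10, 13, 6, 20, 2] (length 6). The slice data[2:5] covers indices [2, 3, 4] with values [13, 6, 20]. Replacing that slice with [86, 57, 87] (same length) produces [14, 10, 86, 57, 87, 2].

[14, 10, 86, 57, 87, 2]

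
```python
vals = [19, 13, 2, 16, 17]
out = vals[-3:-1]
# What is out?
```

vals has length 5. The slice vals[-3:-1] selects indices [2, 3] (2->2, 3->16), giving [2, 16].

[2, 16]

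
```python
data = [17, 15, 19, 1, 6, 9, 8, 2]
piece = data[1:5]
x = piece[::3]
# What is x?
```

data has length 8. The slice data[1:5] selects indices [1, 2, 3, 4] (1->15, 2->19, 3->1, 4->6), giving [15, 19, 1, 6]. So piece = [15, 19, 1, 6]. piece has length 4. The slice piece[::3] selects indices [0, 3] (0->15, 3->6), giving [15, 6].

[15, 6]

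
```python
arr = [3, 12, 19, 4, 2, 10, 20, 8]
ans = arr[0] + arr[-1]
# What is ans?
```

arr has length 8. arr[0] = 3.
arr has length 8. Negative index -1 maps to positive index 8 + (-1) = 7. arr[7] = 8.
Sum: 3 + 8 = 11.

11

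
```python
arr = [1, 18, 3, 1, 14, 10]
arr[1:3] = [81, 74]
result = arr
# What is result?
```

arr starts as [1, 18, 3, 1, 14, 10] (length 6). The slice arr[1:3] covers indices [1, 2] with values [18, 3]. Replacing that slice with [81, 74] (same length) produces [1, 81, 74, 1, 14, 10].

[1, 81, 74, 1, 14, 10]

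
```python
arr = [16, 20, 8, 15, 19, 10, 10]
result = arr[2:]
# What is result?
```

arr has length 7. The slice arr[2:] selects indices [2, 3, 4, 5, 6] (2->8, 3->15, 4->19, 5->10, 6->10), giving [8, 15, 19, 10, 10].

[8, 15, 19, 10, 10]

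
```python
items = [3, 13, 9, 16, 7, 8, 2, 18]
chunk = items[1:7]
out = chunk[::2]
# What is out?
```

items has length 8. The slice items[1:7] selects indices [1, 2, 3, 4, 5, 6] (1->13, 2->9, 3->16, 4->7, 5->8, 6->2), giving [13, 9, 16, 7, 8, 2]. So chunk = [13, 9, 16, 7, 8, 2]. chunk has length 6. The slice chunk[::2] selects indices [0, 2, 4] (0->13, 2->16, 4->8), giving [13, 16, 8].

[13, 16, 8]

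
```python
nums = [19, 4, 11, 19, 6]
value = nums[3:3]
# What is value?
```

nums has length 5. The slice nums[3:3] resolves to an empty index range, so the result is [].

[]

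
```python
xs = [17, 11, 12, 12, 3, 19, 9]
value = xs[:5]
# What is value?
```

xs has length 7. The slice xs[:5] selects indices [0, 1, 2, 3, 4] (0->17, 1->11, 2->12, 3->12, 4->3), giving [17, 11, 12, 12, 3].

[17, 11, 12, 12, 3]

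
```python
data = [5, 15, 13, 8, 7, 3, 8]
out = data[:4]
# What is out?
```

data has length 7. The slice data[:4] selects indices [0, 1, 2, 3] (0->5, 1->15, 2->13, 3->8), giving [5, 15, 13, 8].

[5, 15, 13, 8]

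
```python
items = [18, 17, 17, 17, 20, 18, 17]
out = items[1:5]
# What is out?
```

items has length 7. The slice items[1:5] selects indices [1, 2, 3, 4] (1->17, 2->17, 3->17, 4->20), giving [17, 17, 17, 20].

[17, 17, 17, 20]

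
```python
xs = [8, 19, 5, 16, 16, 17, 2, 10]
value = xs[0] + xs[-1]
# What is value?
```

xs has length 8. xs[0] = 8.
xs has length 8. Negative index -1 maps to positive index 8 + (-1) = 7. xs[7] = 10.
Sum: 8 + 10 = 18.

18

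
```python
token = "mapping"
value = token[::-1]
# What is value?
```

token has length 7. The slice token[::-1] selects indices [6, 5, 4, 3, 2, 1, 0] (6->'g', 5->'n', 4->'i', 3->'p', 2->'p', 1->'a', 0->'m'), giving 'gnippam'.

'gnippam'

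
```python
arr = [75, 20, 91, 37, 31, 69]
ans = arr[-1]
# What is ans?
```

arr has length 6. Negative index -1 maps to positive index 6 + (-1) = 5. arr[5] = 69.

69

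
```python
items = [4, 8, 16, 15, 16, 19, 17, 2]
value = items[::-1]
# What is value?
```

items has length 8. The slice items[::-1] selects indices [7, 6, 5, 4, 3, 2, 1, 0] (7->2, 6->17, 5->19, 4->16, 3->15, 2->16, 1->8, 0->4), giving [2, 17, 19, 16, 15, 16, 8, 4].

[2, 17, 19, 16, 15, 16, 8, 4]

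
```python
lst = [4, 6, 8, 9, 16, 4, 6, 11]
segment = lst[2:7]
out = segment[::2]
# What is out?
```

lst has length 8. The slice lst[2:7] selects indices [2, 3, 4, 5, 6] (2->8, 3->9, 4->16, 5->4, 6->6), giving [8, 9, 16, 4, 6]. So segment = [8, 9, 16, 4, 6]. segment has length 5. The slice segment[::2] selects indices [0, 2, 4] (0->8, 2->16, 4->6), giving [8, 16, 6].

[8, 16, 6]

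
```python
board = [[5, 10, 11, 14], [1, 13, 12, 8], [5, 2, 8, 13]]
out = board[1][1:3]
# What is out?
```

board[1] = [1, 13, 12, 8]. board[1] has length 4. The slice board[1][1:3] selects indices [1, 2] (1->13, 2->12), giving [13, 12].

[13, 12]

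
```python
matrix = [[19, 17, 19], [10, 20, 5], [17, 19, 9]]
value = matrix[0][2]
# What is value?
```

matrix[0] = [19, 17, 19]. Taking column 2 of that row yields 19.

19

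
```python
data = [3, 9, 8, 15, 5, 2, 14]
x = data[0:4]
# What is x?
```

data has length 7. The slice data[0:4] selects indices [0, 1, 2, 3] (0->3, 1->9, 2->8, 3->15), giving [3, 9, 8, 15].

[3, 9, 8, 15]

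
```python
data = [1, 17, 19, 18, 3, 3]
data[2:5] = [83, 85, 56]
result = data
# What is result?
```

data starts as [1, 17, 19, 18, 3, 3] (length 6). The slice data[2:5] covers indices [2, 3, 4] with values [19, 18, 3]. Replacing that slice with [83, 85, 56] (same length) produces [1, 17, 83, 85, 56, 3].

[1, 17, 83, 85, 56, 3]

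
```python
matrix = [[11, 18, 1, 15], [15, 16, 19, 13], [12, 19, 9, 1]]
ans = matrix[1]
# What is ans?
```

matrix has 3 rows. Row 1 is [15, 16, 19, 13].

[15, 16, 19, 13]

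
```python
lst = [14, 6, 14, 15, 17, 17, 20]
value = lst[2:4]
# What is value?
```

lst has length 7. The slice lst[2:4] selects indices [2, 3] (2->14, 3->15), giving [14, 15].

[14, 15]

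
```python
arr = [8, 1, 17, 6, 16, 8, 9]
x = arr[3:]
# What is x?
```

arr has length 7. The slice arr[3:] selects indices [3, 4, 5, 6] (3->6, 4->16, 5->8, 6->9), giving [6, 16, 8, 9].

[6, 16, 8, 9]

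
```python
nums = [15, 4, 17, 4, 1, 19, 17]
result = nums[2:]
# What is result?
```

nums has length 7. The slice nums[2:] selects indices [2, 3, 4, 5, 6] (2->17, 3->4, 4->1, 5->19, 6->17), giving [17, 4, 1, 19, 17].

[17, 4, 1, 19, 17]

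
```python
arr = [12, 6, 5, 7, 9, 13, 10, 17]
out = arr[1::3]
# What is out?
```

arr has length 8. The slice arr[1::3] selects indices [1, 4, 7] (1->6, 4->9, 7->17), giving [6, 9, 17].

[6, 9, 17]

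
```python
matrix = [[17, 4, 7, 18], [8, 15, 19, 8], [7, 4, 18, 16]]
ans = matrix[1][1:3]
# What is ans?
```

matrix[1] = [8, 15, 19, 8]. matrix[1] has length 4. The slice matrix[1][1:3] selects indices [1, 2] (1->15, 2->19), giving [15, 19].

[15, 19]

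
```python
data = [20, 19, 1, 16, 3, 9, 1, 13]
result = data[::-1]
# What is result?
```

data has length 8. The slice data[::-1] selects indices [7, 6, 5, 4, 3, 2, 1, 0] (7->13, 6->1, 5->9, 4->3, 3->16, 2->1, 1->19, 0->20), giving [13, 1, 9, 3, 16, 1, 19, 20].

[13, 1, 9, 3, 16, 1, 19, 20]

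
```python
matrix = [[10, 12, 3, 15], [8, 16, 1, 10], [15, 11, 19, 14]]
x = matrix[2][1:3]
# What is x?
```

matrix[2] = [15, 11, 19, 14]. matrix[2] has length 4. The slice matrix[2][1:3] selects indices [1, 2] (1->11, 2->19), giving [11, 19].

[11, 19]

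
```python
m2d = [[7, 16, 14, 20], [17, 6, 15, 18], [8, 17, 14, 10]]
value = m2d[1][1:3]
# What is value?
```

m2d[1] = [17, 6, 15, 18]. m2d[1] has length 4. The slice m2d[1][1:3] selects indices [1, 2] (1->6, 2->15), giving [6, 15].

[6, 15]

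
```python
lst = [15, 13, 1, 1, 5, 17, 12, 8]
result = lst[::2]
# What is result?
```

lst has length 8. The slice lst[::2] selects indices [0, 2, 4, 6] (0->15, 2->1, 4->5, 6->12), giving [15, 1, 5, 12].

[15, 1, 5, 12]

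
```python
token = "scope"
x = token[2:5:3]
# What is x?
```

token has length 5. The slice token[2:5:3] selects indices [2] (2->'o'), giving 'o'.

'o'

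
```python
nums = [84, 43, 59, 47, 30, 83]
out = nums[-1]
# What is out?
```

nums has length 6. Negative index -1 maps to positive index 6 + (-1) = 5. nums[5] = 83.

83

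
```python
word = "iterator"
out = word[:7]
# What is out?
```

word has length 8. The slice word[:7] selects indices [0, 1, 2, 3, 4, 5, 6] (0->'i', 1->'t', 2->'e', 3->'r', 4->'a', 5->'t', 6->'o'), giving 'iterato'.

'iterato'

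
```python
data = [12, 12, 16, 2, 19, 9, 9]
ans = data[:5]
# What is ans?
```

data has length 7. The slice data[:5] selects indices [0, 1, 2, 3, 4] (0->12, 1->12, 2->16, 3->2, 4->19), giving [12, 12, 16, 2, 19].

[12, 12, 16, 2, 19]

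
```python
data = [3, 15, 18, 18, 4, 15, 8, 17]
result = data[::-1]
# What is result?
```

data has length 8. The slice data[::-1] selects indices [7, 6, 5, 4, 3, 2, 1, 0] (7->17, 6->8, 5->15, 4->4, 3->18, 2->18, 1->15, 0->3), giving [17, 8, 15, 4, 18, 18, 15, 3].

[17, 8, 15, 4, 18, 18, 15, 3]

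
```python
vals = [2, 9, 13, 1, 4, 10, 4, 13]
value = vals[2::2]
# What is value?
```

vals has length 8. The slice vals[2::2] selects indices [2, 4, 6] (2->13, 4->4, 6->4), giving [13, 4, 4].

[13, 4, 4]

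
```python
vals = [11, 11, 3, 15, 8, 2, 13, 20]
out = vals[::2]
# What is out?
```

vals has length 8. The slice vals[::2] selects indices [0, 2, 4, 6] (0->11, 2->3, 4->8, 6->13), giving [11, 3, 8, 13].

[11, 3, 8, 13]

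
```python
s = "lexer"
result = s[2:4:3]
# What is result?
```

s has length 5. The slice s[2:4:3] selects indices [2] (2->'x'), giving 'x'.

'x'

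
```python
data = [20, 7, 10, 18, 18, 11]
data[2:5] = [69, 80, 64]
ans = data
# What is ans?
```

data starts as [20, 7, 10, 18, 18, 11] (length 6). The slice data[2:5] covers indices [2, 3, 4] with values [10, 18, 18]. Replacing that slice with [69, 80, 64] (same length) produces [20, 7, 69, 80, 64, 11].

[20, 7, 69, 80, 64, 11]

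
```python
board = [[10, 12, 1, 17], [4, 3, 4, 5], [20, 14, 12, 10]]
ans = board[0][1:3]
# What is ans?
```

board[0] = [10, 12, 1, 17]. board[0] has length 4. The slice board[0][1:3] selects indices [1, 2] (1->12, 2->1), giving [12, 1].

[12, 1]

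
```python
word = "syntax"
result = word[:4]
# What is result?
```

word has length 6. The slice word[:4] selects indices [0, 1, 2, 3] (0->'s', 1->'y', 2->'n', 3->'t'), giving 'synt'.

'synt'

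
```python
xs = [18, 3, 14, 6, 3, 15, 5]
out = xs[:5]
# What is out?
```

xs has length 7. The slice xs[:5] selects indices [0, 1, 2, 3, 4] (0->18, 1->3, 2->14, 3->6, 4->3), giving [18, 3, 14, 6, 3].

[18, 3, 14, 6, 3]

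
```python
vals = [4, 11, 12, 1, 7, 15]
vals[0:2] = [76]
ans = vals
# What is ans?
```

vals starts as [4, 11, 12, 1, 7, 15] (length 6). The slice vals[0:2] covers indices [0, 1] with values [4, 11]. Replacing that slice with [76] (different length) produces [76, 12, 1, 7, 15].

[76, 12, 1, 7, 15]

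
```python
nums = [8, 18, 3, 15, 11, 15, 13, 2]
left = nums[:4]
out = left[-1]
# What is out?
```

nums has length 8. The slice nums[:4] selects indices [0, 1, 2, 3] (0->8, 1->18, 2->3, 3->15), giving [8, 18, 3, 15]. So left = [8, 18, 3, 15]. Then left[-1] = 15.

15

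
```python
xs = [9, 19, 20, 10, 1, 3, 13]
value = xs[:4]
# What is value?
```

xs has length 7. The slice xs[:4] selects indices [0, 1, 2, 3] (0->9, 1->19, 2->20, 3->10), giving [9, 19, 20, 10].

[9, 19, 20, 10]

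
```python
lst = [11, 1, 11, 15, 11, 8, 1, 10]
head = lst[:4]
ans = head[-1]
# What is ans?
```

lst has length 8. The slice lst[:4] selects indices [0, 1, 2, 3] (0->11, 1->1, 2->11, 3->15), giving [11, 1, 11, 15]. So head = [11, 1, 11, 15]. Then head[-1] = 15.

15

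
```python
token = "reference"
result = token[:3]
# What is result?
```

token has length 9. The slice token[:3] selects indices [0, 1, 2] (0->'r', 1->'e', 2->'f'), giving 'ref'.

'ref'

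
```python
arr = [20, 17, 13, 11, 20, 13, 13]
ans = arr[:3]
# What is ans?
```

arr has length 7. The slice arr[:3] selects indices [0, 1, 2] (0->20, 1->17, 2->13), giving [20, 17, 13].

[20, 17, 13]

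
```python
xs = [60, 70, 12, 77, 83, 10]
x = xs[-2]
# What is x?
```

xs has length 6. Negative index -2 maps to positive index 6 + (-2) = 4. xs[4] = 83.

83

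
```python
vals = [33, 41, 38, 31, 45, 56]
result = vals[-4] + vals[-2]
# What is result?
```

vals has length 6. Negative index -4 maps to positive index 6 + (-4) = 2. vals[2] = 38.
vals has length 6. Negative index -2 maps to positive index 6 + (-2) = 4. vals[4] = 45.
Sum: 38 + 45 = 83.

83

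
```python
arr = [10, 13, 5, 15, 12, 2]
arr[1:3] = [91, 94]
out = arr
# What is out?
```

arr starts as [10, 13, 5, 15, 12, 2] (length 6). The slice arr[1:3] covers indices [1, 2] with values [13, 5]. Replacing that slice with [91, 94] (same length) produces [10, 91, 94, 15, 12, 2].

[10, 91, 94, 15, 12, 2]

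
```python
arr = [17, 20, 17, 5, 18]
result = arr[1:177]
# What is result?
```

arr has length 5. The slice arr[1:177] selects indices [1, 2, 3, 4] (1->20, 2->17, 3->5, 4->18), giving [20, 17, 5, 18].

[20, 17, 5, 18]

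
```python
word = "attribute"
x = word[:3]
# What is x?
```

word has length 9. The slice word[:3] selects indices [0, 1, 2] (0->'a', 1->'t', 2->'t'), giving 'att'.

'att'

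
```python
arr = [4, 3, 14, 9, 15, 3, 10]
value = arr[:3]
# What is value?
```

arr has length 7. The slice arr[:3] selects indices [0, 1, 2] (0->4, 1->3, 2->14), giving [4, 3, 14].

[4, 3, 14]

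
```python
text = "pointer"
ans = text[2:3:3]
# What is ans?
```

text has length 7. The slice text[2:3:3] selects indices [2] (2->'i'), giving 'i'.

'i'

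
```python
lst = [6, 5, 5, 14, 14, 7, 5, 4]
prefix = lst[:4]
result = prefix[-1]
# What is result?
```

lst has length 8. The slice lst[:4] selects indices [0, 1, 2, 3] (0->6, 1->5, 2->5, 3->14), giving [6, 5, 5, 14]. So prefix = [6, 5, 5, 14]. Then prefix[-1] = 14.

14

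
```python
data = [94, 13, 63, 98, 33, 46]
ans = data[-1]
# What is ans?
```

data has length 6. Negative index -1 maps to positive index 6 + (-1) = 5. data[5] = 46.

46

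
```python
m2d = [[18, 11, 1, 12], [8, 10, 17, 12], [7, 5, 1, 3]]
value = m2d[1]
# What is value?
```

m2d has 3 rows. Row 1 is [8, 10, 17, 12].

[8, 10, 17, 12]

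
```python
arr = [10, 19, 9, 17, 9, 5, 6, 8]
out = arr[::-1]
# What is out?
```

arr has length 8. The slice arr[::-1] selects indices [7, 6, 5, 4, 3, 2, 1, 0] (7->8, 6->6, 5->5, 4->9, 3->17, 2->9, 1->19, 0->10), giving [8, 6, 5, 9, 17, 9, 19, 10].

[8, 6, 5, 9, 17, 9, 19, 10]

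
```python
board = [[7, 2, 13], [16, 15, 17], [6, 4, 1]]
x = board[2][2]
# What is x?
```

board[2] = [6, 4, 1]. Taking column 2 of that row yields 1.

1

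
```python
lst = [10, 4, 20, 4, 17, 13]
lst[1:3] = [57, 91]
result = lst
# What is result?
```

lst starts as [10, 4, 20, 4, 17, 13] (length 6). The slice lst[1:3] covers indices [1, 2] with values [4, 20]. Replacing that slice with [57, 91] (same length) produces [10, 57, 91, 4, 17, 13].

[10, 57, 91, 4, 17, 13]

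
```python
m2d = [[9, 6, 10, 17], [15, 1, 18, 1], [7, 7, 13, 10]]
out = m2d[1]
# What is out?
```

m2d has 3 rows. Row 1 is [15, 1, 18, 1].

[15, 1, 18, 1]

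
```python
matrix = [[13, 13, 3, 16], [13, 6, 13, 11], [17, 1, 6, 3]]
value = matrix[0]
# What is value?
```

matrix has 3 rows. Row 0 is [13, 13, 3, 16].

[13, 13, 3, 16]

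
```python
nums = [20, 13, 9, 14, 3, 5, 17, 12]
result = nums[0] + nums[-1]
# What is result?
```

nums has length 8. nums[0] = 20.
nums has length 8. Negative index -1 maps to positive index 8 + (-1) = 7. nums[7] = 12.
Sum: 20 + 12 = 32.

32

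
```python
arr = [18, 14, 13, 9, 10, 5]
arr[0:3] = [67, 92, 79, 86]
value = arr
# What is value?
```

arr starts as [18, 14, 13, 9, 10, 5] (length 6). The slice arr[0:3] covers indices [0, 1, 2] with values [18, 14, 13]. Replacing that slice with [67, 92, 79, 86] (different length) produces [67, 92, 79, 86, 9, 10, 5].

[67, 92, 79, 86, 9, 10, 5]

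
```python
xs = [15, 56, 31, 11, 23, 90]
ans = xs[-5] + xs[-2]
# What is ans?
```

xs has length 6. Negative index -5 maps to positive index 6 + (-5) = 1. xs[1] = 56.
xs has length 6. Negative index -2 maps to positive index 6 + (-2) = 4. xs[4] = 23.
Sum: 56 + 23 = 79.

79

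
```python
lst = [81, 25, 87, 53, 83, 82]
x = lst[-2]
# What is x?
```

lst has length 6. Negative index -2 maps to positive index 6 + (-2) = 4. lst[4] = 83.

83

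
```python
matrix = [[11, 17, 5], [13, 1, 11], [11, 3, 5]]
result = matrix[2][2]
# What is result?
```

matrix[2] = [11, 3, 5]. Taking column 2 of that row yields 5.

5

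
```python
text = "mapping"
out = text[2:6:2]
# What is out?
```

text has length 7. The slice text[2:6:2] selects indices [2, 4] (2->'p', 4->'i'), giving 'pi'.

'pi'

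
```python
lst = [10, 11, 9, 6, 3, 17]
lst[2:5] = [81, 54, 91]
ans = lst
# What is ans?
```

lst starts as [10, 11, 9, 6, 3, 17] (length 6). The slice lst[2:5] covers indices [2, 3, 4] with values [9, 6, 3]. Replacing that slice with [81, 54, 91] (same length) produces [10, 11, 81, 54, 91, 17].

[10, 11, 81, 54, 91, 17]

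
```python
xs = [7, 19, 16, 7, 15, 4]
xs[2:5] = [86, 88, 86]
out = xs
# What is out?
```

xs starts as [7, 19, 16, 7, 15, 4] (length 6). The slice xs[2:5] covers indices [2, 3, 4] with values [16, 7, 15]. Replacing that slice with [86, 88, 86] (same length) produces [7, 19, 86, 88, 86, 4].

[7, 19, 86, 88, 86, 4]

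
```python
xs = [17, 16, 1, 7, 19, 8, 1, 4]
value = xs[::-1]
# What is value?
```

xs has length 8. The slice xs[::-1] selects indices [7, 6, 5, 4, 3, 2, 1, 0] (7->4, 6->1, 5->8, 4->19, 3->7, 2->1, 1->16, 0->17), giving [4, 1, 8, 19, 7, 1, 16, 17].

[4, 1, 8, 19, 7, 1, 16, 17]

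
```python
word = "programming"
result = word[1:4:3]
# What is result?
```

word has length 11. The slice word[1:4:3] selects indices [1] (1->'r'), giving 'r'.

'r'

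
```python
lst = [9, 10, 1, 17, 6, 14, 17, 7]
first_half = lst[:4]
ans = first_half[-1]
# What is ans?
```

lst has length 8. The slice lst[:4] selects indices [0, 1, 2, 3] (0->9, 1->10, 2->1, 3->17), giving [9, 10, 1, 17]. So first_half = [9, 10, 1, 17]. Then first_half[-1] = 17.

17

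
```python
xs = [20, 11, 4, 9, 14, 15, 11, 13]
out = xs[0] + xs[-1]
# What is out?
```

xs has length 8. xs[0] = 20.
xs has length 8. Negative index -1 maps to positive index 8 + (-1) = 7. xs[7] = 13.
Sum: 20 + 13 = 33.

33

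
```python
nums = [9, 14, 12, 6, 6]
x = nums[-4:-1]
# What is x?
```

nums has length 5. The slice nums[-4:-1] selects indices [1, 2, 3] (1->14, 2->12, 3->6), giving [14, 12, 6].

[14, 12, 6]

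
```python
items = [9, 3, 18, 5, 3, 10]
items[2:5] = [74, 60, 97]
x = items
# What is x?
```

items starts as [9, 3, 18, 5, 3, 10] (length 6). The slice items[2:5] covers indices [2, 3, 4] with values [18, 5, 3]. Replacing that slice with [74, 60, 97] (same length) produces [9, 3, 74, 60, 97, 10].

[9, 3, 74, 60, 97, 10]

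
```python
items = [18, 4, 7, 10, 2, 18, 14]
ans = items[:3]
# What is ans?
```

items has length 7. The slice items[:3] selects indices [0, 1, 2] (0->18, 1->4, 2->7), giving [18, 4, 7].

[18, 4, 7]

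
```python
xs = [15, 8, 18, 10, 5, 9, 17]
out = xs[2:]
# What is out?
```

xs has length 7. The slice xs[2:] selects indices [2, 3, 4, 5, 6] (2->18, 3->10, 4->5, 5->9, 6->17), giving [18, 10, 5, 9, 17].

[18, 10, 5, 9, 17]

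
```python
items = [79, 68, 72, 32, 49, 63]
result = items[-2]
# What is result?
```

items has length 6. Negative index -2 maps to positive index 6 + (-2) = 4. items[4] = 49.

49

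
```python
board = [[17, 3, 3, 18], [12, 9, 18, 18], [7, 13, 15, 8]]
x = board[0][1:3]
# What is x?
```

board[0] = [17, 3, 3, 18]. board[0] has length 4. The slice board[0][1:3] selects indices [1, 2] (1->3, 2->3), giving [3, 3].

[3, 3]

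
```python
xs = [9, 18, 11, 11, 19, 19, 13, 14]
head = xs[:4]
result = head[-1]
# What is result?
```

xs has length 8. The slice xs[:4] selects indices [0, 1, 2, 3] (0->9, 1->18, 2->11, 3->11), giving [9, 18, 11, 11]. So head = [9, 18, 11, 11]. Then head[-1] = 11.

11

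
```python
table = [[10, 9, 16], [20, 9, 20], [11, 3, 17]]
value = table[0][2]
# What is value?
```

table[0] = [10, 9, 16]. Taking column 2 of that row yields 16.

16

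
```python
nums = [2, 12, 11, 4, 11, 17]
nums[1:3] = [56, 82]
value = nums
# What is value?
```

nums starts as [2, 12, 11, 4, 11, 17] (length 6). The slice nums[1:3] covers indices [1, 2] with values [12, 11]. Replacing that slice with [56, 82] (same length) produces [2, 56, 82, 4, 11, 17].

[2, 56, 82, 4, 11, 17]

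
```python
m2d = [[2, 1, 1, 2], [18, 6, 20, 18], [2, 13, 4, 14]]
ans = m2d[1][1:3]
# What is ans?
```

m2d[1] = [18, 6, 20, 18]. m2d[1] has length 4. The slice m2d[1][1:3] selects indices [1, 2] (1->6, 2->20), giving [6, 20].

[6, 20]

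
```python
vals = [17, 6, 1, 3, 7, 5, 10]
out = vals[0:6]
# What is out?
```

vals has length 7. The slice vals[0:6] selects indices [0, 1, 2, 3, 4, 5] (0->17, 1->6, 2->1, 3->3, 4->7, 5->5), giving [17, 6, 1, 3, 7, 5].

[17, 6, 1, 3, 7, 5]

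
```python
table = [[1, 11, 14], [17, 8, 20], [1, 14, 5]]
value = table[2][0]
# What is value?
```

table[2] = [1, 14, 5]. Taking column 0 of that row yields 1.

1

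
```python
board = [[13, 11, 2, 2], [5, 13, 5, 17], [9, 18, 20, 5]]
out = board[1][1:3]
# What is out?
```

board[1] = [5, 13, 5, 17]. board[1] has length 4. The slice board[1][1:3] selects indices [1, 2] (1->13, 2->5), giving [13, 5].

[13, 5]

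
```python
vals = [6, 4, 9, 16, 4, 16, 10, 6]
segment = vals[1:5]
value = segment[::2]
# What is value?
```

vals has length 8. The slice vals[1:5] selects indices [1, 2, 3, 4] (1->4, 2->9, 3->16, 4->4), giving [4, 9, 16, 4]. So segment = [4, 9, 16, 4]. segment has length 4. The slice segment[::2] selects indices [0, 2] (0->4, 2->16), giving [4, 16].

[4, 16]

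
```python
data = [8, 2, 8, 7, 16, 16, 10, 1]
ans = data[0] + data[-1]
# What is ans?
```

data has length 8. data[0] = 8.
data has length 8. Negative index -1 maps to positive index 8 + (-1) = 7. data[7] = 1.
Sum: 8 + 1 = 9.

9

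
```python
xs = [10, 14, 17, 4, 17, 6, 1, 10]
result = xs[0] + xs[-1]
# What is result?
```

xs has length 8. xs[0] = 10.
xs has length 8. Negative index -1 maps to positive index 8 + (-1) = 7. xs[7] = 10.
Sum: 10 + 10 = 20.

20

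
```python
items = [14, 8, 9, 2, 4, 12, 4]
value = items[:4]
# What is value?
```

items has length 7. The slice items[:4] selects indices [0, 1, 2, 3] (0->14, 1->8, 2->9, 3->2), giving [14, 8, 9, 2].

[14, 8, 9, 2]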